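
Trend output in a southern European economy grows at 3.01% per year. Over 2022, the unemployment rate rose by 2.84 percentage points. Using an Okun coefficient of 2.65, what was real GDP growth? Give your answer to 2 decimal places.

-4.52%

Growth-rate Okun's law: g_Y = g_Y* - β × Δu.
g_Y = 3.01 - 2.65 × (2.84) = 3.01 - 7.526 = -4.516%, i.e. -4.52% to 2 d.p.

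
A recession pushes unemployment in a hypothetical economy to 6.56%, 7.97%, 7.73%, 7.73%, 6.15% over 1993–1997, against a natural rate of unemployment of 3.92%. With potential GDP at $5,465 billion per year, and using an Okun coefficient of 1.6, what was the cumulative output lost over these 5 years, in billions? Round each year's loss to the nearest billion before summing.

$1,446 billion

Year 1993: gap = -1.6 × (6.56 - 3.92) = -4.224%, loss ≈ 5465 × 4.224/100 ≈ 231.
Year 1994: gap = -1.6 × (7.97 - 3.92) = -6.48%, loss ≈ 5465 × 6.48/100 ≈ 354.
Year 1995: gap = -1.6 × (7.73 - 3.92) = -6.096%, loss ≈ 5465 × 6.096/100 ≈ 333.
Year 1996: gap = -1.6 × (7.73 - 3.92) = -6.096%, loss ≈ 5465 × 6.096/100 ≈ 333.
Year 1997: gap = -1.6 × (6.15 - 3.92) = -3.568%, loss ≈ 5465 × 3.568/100 ≈ 195.
Total lost output = 231 + 354 + 333 + 333 + 195 = 1446 billion.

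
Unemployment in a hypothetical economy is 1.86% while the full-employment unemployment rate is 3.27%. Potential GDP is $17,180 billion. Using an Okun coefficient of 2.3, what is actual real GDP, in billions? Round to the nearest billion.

$17,737 billion

Unemployment gap = 1.86 - 3.27 = -1.41 points, so the output gap is -2.3 × (-1.41) = 3.243%.
Actual GDP = 17180 × (1 + 3.243/100) = 17180 × 1.03243 ≈ 17737 billion.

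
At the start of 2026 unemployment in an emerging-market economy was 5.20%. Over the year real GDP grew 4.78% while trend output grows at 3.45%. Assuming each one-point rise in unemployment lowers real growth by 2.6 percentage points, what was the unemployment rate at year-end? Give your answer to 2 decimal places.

4.69%

Growth-rate Okun's law: g_Y = g_Y* - β × Δu, so Δu = (g_Y* - g_Y)/β.
Δu = (3.45 - 4.78)/2.6 = -1.33/2.6 = -0.51 percentage points.
Year-end unemployment = 5.2 - 0.51 = 4.69%.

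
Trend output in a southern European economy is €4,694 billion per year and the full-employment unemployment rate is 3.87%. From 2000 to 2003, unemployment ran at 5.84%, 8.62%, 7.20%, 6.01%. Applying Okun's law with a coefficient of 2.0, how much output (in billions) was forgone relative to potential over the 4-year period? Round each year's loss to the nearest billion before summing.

Year 2000: gap = -2.0 × (5.84 - 3.87) = -3.94%, loss ≈ 4694 × 3.94/100 ≈ 185.
Year 2001: gap = -2.0 × (8.62 - 3.87) = -9.5%, loss ≈ 4694 × 9.5/100 ≈ 446.
Year 2002: gap = -2.0 × (7.2 - 3.87) = -6.66%, loss ≈ 4694 × 6.66/100 ≈ 313.
Year 2003: gap = -2.0 × (6.01 - 3.87) = -4.28%, loss ≈ 4694 × 4.28/100 ≈ 201.
Total lost output = 185 + 446 + 313 + 201 = 1145 billion.

€1,145 billion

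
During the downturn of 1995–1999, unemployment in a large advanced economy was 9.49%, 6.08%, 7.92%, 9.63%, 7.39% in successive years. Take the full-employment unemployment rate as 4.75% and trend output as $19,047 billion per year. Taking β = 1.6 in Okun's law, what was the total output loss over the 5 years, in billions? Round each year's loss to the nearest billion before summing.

$5,108 billion

Year 1995: gap = -1.6 × (9.49 - 4.75) = -7.584%, loss ≈ 19047 × 7.584/100 ≈ 1445.
Year 1996: gap = -1.6 × (6.08 - 4.75) = -2.128%, loss ≈ 19047 × 2.128/100 ≈ 405.
Year 1997: gap = -1.6 × (7.92 - 4.75) = -5.072%, loss ≈ 19047 × 5.072/100 ≈ 966.
Year 1998: gap = -1.6 × (9.63 - 4.75) = -7.808%, loss ≈ 19047 × 7.808/100 ≈ 1487.
Year 1999: gap = -1.6 × (7.39 - 4.75) = -4.224%, loss ≈ 19047 × 4.224/100 ≈ 805.
Total lost output = 1445 + 405 + 966 + 1487 + 805 = 5108 billion.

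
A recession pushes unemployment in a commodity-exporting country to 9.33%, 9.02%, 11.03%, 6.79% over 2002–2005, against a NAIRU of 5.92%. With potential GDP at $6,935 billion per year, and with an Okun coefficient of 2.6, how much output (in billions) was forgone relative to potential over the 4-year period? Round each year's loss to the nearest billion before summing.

$2,252 billion

Year 2002: gap = -2.6 × (9.33 - 5.92) = -8.866%, loss ≈ 6935 × 8.866/100 ≈ 615.
Year 2003: gap = -2.6 × (9.02 - 5.92) = -8.06%, loss ≈ 6935 × 8.06/100 ≈ 559.
Year 2004: gap = -2.6 × (11.03 - 5.92) = -13.286%, loss ≈ 6935 × 13.286/100 ≈ 921.
Year 2005: gap = -2.6 × (6.79 - 5.92) = -2.262%, loss ≈ 6935 × 2.262/100 ≈ 157.
Total lost output = 615 + 559 + 921 + 157 = 2252 billion.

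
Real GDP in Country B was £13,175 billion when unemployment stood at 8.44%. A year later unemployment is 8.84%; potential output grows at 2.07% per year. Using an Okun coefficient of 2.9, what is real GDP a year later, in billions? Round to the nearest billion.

Δu = 8.84 - 8.44 = 0.4 points.
Okun's law (growth form): g_Y = g_Y* - β × Δu = 2.07 - 2.9 × (0.40) = 2.07 - 1.16 = 0.91%.
Real GDP in the next year = 13175 × (1 + 0.91/100) = 13175 × 1.0091 ≈ 13295 billion.

£13,295 billion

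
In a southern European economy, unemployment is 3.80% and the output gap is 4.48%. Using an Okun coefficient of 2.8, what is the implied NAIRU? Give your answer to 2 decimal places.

From Okun's law, u - u* = -(output gap)/β = -(4.48)/2.8 = -1.6 points.
So u* = 3.8 + 1.6 = 5.40%.

5.40%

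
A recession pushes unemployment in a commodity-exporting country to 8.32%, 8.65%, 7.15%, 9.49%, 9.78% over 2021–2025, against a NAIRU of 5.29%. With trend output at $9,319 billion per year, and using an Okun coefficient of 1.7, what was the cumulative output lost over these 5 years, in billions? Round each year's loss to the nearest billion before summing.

Year 2021: gap = -1.7 × (8.32 - 5.29) = -5.151%, loss ≈ 9319 × 5.151/100 ≈ 480.
Year 2022: gap = -1.7 × (8.65 - 5.29) = -5.712%, loss ≈ 9319 × 5.712/100 ≈ 532.
Year 2023: gap = -1.7 × (7.15 - 5.29) = -3.162%, loss ≈ 9319 × 3.162/100 ≈ 295.
Year 2024: gap = -1.7 × (9.49 - 5.29) = -7.14%, loss ≈ 9319 × 7.14/100 ≈ 665.
Year 2025: gap = -1.7 × (9.78 - 5.29) = -7.633%, loss ≈ 9319 × 7.633/100 ≈ 711.
Total lost output = 480 + 532 + 295 + 665 + 711 = 2683 billion.

$2,683 billion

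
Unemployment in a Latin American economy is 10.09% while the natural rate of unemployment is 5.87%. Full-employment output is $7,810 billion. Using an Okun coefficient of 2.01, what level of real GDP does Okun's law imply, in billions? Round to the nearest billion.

Unemployment gap = 10.09 - 5.87 = 4.22 points, so the output gap is -2.01 × 4.22 = -8.4822%.
Actual GDP = 7810 × (1 - 8.4822/100) = 7810 × 0.915178 ≈ 7148 billion.

$7,148 billion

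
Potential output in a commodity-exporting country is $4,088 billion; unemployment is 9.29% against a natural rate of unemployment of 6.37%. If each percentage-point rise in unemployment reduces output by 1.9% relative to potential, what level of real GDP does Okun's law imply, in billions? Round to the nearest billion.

Unemployment gap = 9.29 - 6.37 = 2.92 points, so the output gap is -1.9 × 2.92 = -5.548%.
Actual GDP = 4088 × (1 - 5.548/100) = 4088 × 0.94452 ≈ 3861 billion.

$3,861 billion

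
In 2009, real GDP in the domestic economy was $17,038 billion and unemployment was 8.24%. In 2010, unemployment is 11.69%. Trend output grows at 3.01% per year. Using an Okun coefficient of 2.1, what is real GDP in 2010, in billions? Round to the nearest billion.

Δu = 11.69 - 8.24 = 3.45 points.
Okun's law (growth form): g_Y = g_Y* - β × Δu = 3.01 - 2.1 × (3.45) = 3.01 - 7.245 = -4.235%.
Real GDP in the next year = 17038 × (1 - 4.235/100) = 17038 × 0.95765 ≈ 16316 billion.

$16,316 billion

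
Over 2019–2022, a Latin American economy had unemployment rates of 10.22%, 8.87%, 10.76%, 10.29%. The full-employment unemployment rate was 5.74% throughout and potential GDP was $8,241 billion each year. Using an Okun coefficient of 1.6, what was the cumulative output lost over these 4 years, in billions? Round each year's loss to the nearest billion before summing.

$2,266 billion

Year 2019: gap = -1.6 × (10.22 - 5.74) = -7.168%, loss ≈ 8241 × 7.168/100 ≈ 591.
Year 2020: gap = -1.6 × (8.87 - 5.74) = -5.008%, loss ≈ 8241 × 5.008/100 ≈ 413.
Year 2021: gap = -1.6 × (10.76 - 5.74) = -8.032%, loss ≈ 8241 × 8.032/100 ≈ 662.
Year 2022: gap = -1.6 × (10.29 - 5.74) = -7.28%, loss ≈ 8241 × 7.28/100 ≈ 600.
Total lost output = 591 + 413 + 662 + 600 = 2266 billion.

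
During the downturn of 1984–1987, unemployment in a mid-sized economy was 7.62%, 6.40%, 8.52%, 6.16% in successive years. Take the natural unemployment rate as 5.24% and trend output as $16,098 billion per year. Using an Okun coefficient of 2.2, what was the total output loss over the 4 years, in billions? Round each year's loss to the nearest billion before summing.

$2,742 billion

Year 1984: gap = -2.2 × (7.62 - 5.24) = -5.236%, loss ≈ 16098 × 5.236/100 ≈ 843.
Year 1985: gap = -2.2 × (6.4 - 5.24) = -2.552%, loss ≈ 16098 × 2.552/100 ≈ 411.
Year 1986: gap = -2.2 × (8.52 - 5.24) = -7.216%, loss ≈ 16098 × 7.216/100 ≈ 1162.
Year 1987: gap = -2.2 × (6.16 - 5.24) = -2.024%, loss ≈ 16098 × 2.024/100 ≈ 326.
Total lost output = 843 + 411 + 1162 + 326 = 2742 billion.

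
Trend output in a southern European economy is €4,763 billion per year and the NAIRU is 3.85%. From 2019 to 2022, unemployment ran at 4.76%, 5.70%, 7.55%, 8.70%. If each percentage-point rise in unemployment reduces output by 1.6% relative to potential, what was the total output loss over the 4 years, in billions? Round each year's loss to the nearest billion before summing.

Year 2019: gap = -1.6 × (4.76 - 3.85) = -1.456%, loss ≈ 4763 × 1.456/100 ≈ 69.
Year 2020: gap = -1.6 × (5.7 - 3.85) = -2.96%, loss ≈ 4763 × 2.96/100 ≈ 141.
Year 2021: gap = -1.6 × (7.55 - 3.85) = -5.92%, loss ≈ 4763 × 5.92/100 ≈ 282.
Year 2022: gap = -1.6 × (8.7 - 3.85) = -7.76%, loss ≈ 4763 × 7.76/100 ≈ 370.
Total lost output = 69 + 141 + 282 + 370 = 862 billion.

€862 billion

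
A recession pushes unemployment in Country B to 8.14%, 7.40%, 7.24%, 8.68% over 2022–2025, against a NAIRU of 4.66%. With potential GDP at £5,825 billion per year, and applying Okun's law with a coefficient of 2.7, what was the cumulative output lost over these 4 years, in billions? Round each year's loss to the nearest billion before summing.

Year 2022: gap = -2.7 × (8.14 - 4.66) = -9.396%, loss ≈ 5825 × 9.396/100 ≈ 547.
Year 2023: gap = -2.7 × (7.4 - 4.66) = -7.398%, loss ≈ 5825 × 7.398/100 ≈ 431.
Year 2024: gap = -2.7 × (7.24 - 4.66) = -6.966%, loss ≈ 5825 × 6.966/100 ≈ 406.
Year 2025: gap = -2.7 × (8.68 - 4.66) = -10.854%, loss ≈ 5825 × 10.854/100 ≈ 632.
Total lost output = 547 + 431 + 406 + 632 = 2016 billion.

£2,016 billion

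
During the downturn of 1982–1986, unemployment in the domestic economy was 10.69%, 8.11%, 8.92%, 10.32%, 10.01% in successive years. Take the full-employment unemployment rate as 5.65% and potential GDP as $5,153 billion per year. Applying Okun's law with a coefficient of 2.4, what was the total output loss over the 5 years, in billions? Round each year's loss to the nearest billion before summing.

Year 1982: gap = -2.4 × (10.69 - 5.65) = -12.096%, loss ≈ 5153 × 12.096/100 ≈ 623.
Year 1983: gap = -2.4 × (8.11 - 5.65) = -5.904%, loss ≈ 5153 × 5.904/100 ≈ 304.
Year 1984: gap = -2.4 × (8.92 - 5.65) = -7.848%, loss ≈ 5153 × 7.848/100 ≈ 404.
Year 1985: gap = -2.4 × (10.32 - 5.65) = -11.208%, loss ≈ 5153 × 11.208/100 ≈ 578.
Year 1986: gap = -2.4 × (10.01 - 5.65) = -10.464%, loss ≈ 5153 × 10.464/100 ≈ 539.
Total lost output = 623 + 304 + 404 + 578 + 539 = 2448 billion.

$2,448 billion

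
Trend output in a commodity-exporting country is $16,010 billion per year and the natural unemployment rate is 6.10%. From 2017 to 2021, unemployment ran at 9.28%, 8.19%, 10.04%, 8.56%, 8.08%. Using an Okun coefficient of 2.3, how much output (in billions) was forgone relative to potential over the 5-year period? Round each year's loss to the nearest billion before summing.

Year 2017: gap = -2.3 × (9.28 - 6.1) = -7.314%, loss ≈ 16010 × 7.314/100 ≈ 1171.
Year 2018: gap = -2.3 × (8.19 - 6.1) = -4.807%, loss ≈ 16010 × 4.807/100 ≈ 770.
Year 2019: gap = -2.3 × (10.04 - 6.1) = -9.062%, loss ≈ 16010 × 9.062/100 ≈ 1451.
Year 2020: gap = -2.3 × (8.56 - 6.1) = -5.658%, loss ≈ 16010 × 5.658/100 ≈ 906.
Year 2021: gap = -2.3 × (8.08 - 6.1) = -4.554%, loss ≈ 16010 × 4.554/100 ≈ 729.
Total lost output = 1171 + 770 + 1451 + 906 + 729 = 5027 billion.

$5,027 billion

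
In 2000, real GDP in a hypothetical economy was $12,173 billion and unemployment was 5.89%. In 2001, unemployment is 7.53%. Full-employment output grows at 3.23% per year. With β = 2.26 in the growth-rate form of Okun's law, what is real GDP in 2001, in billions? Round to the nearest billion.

$12,115 billion

Δu = 7.53 - 5.89 = 1.64 points.
Okun's law (growth form): g_Y = g_Y* - β × Δu = 3.23 - 2.26 × (1.64) = 3.23 - 3.7064 = -0.4764%.
Real GDP in the next year = 12173 × (1 - 0.4764/100) = 12173 × 0.995236 ≈ 12115 billion.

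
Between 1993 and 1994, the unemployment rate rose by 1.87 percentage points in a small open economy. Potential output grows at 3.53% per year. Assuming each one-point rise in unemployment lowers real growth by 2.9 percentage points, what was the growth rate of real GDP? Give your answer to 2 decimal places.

Growth-rate Okun's law: g_Y = g_Y* - β × Δu.
g_Y = 3.53 - 2.9 × (1.87) = 3.53 - 5.423 = -1.893%, i.e. -1.89% to 2 d.p.

-1.89%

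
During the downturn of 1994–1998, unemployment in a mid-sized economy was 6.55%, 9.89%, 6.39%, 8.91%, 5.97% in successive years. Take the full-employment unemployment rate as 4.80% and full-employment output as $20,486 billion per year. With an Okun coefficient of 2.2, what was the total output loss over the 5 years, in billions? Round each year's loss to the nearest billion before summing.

$6,179 billion

Year 1994: gap = -2.2 × (6.55 - 4.8) = -3.85%, loss ≈ 20486 × 3.85/100 ≈ 789.
Year 1995: gap = -2.2 × (9.89 - 4.8) = -11.198%, loss ≈ 20486 × 11.198/100 ≈ 2294.
Year 1996: gap = -2.2 × (6.39 - 4.8) = -3.498%, loss ≈ 20486 × 3.498/100 ≈ 717.
Year 1997: gap = -2.2 × (8.91 - 4.8) = -9.042%, loss ≈ 20486 × 9.042/100 ≈ 1852.
Year 1998: gap = -2.2 × (5.97 - 4.8) = -2.574%, loss ≈ 20486 × 2.574/100 ≈ 527.
Total lost output = 789 + 2294 + 717 + 1852 + 527 = 6179 billion.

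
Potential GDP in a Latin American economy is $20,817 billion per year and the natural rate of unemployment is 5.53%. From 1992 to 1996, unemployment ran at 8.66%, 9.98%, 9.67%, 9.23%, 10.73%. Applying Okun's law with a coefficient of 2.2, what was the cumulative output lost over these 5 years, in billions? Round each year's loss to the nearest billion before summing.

Year 1992: gap = -2.2 × (8.66 - 5.53) = -6.886%, loss ≈ 20817 × 6.886/100 ≈ 1433.
Year 1993: gap = -2.2 × (9.98 - 5.53) = -9.79%, loss ≈ 20817 × 9.79/100 ≈ 2038.
Year 1994: gap = -2.2 × (9.67 - 5.53) = -9.108%, loss ≈ 20817 × 9.108/100 ≈ 1896.
Year 1995: gap = -2.2 × (9.23 - 5.53) = -8.14%, loss ≈ 20817 × 8.14/100 ≈ 1695.
Year 1996: gap = -2.2 × (10.73 - 5.53) = -11.44%, loss ≈ 20817 × 11.44/100 ≈ 2381.
Total lost output = 1433 + 2038 + 1896 + 1695 + 2381 = 9443 billion.

$9,443 billion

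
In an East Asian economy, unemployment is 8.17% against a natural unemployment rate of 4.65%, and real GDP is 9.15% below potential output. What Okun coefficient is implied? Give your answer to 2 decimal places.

Okun's law: output gap = -β × (u - u*).
-9.15 = -β × (8.17 - 4.65) = -β × 3.52, so β = 9.15/3.52 = 2.60.

β ≈ 2.60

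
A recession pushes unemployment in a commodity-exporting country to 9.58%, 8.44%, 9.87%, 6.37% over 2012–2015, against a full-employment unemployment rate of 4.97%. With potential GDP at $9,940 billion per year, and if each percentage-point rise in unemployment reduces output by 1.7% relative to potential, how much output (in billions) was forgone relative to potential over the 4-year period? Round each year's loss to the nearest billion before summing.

Year 2012: gap = -1.7 × (9.58 - 4.97) = -7.837%, loss ≈ 9940 × 7.837/100 ≈ 779.
Year 2013: gap = -1.7 × (8.44 - 4.97) = -5.899%, loss ≈ 9940 × 5.899/100 ≈ 586.
Year 2014: gap = -1.7 × (9.87 - 4.97) = -8.33%, loss ≈ 9940 × 8.33/100 ≈ 828.
Year 2015: gap = -1.7 × (6.37 - 4.97) = -2.38%, loss ≈ 9940 × 2.38/100 ≈ 237.
Total lost output = 779 + 586 + 828 + 237 = 2430 billion.

$2,430 billion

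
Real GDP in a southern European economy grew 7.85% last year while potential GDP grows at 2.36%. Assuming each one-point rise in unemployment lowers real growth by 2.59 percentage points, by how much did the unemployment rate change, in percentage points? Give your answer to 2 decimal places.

-2.12 percentage points

Growth-rate Okun's law: g_Y = g_Y* - β × Δu, so Δu = (g_Y* - g_Y)/β.
Δu = (2.36 - 7.85)/2.59 = -5.49/2.59 = -2.12 percentage points.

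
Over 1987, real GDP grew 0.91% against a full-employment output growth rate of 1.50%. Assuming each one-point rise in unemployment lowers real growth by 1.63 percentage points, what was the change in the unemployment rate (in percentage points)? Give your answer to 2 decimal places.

0.36 percentage points

Growth-rate Okun's law: g_Y = g_Y* - β × Δu, so Δu = (g_Y* - g_Y)/β.
Δu = (1.5 - 0.91)/1.63 = 0.59/1.63 = 0.36 percentage points.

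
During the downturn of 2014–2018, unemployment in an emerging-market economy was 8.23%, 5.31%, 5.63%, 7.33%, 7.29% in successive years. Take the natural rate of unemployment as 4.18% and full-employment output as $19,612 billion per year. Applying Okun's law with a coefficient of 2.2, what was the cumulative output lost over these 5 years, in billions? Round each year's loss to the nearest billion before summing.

Year 2014: gap = -2.2 × (8.23 - 4.18) = -8.91%, loss ≈ 19612 × 8.91/100 ≈ 1747.
Year 2015: gap = -2.2 × (5.31 - 4.18) = -2.486%, loss ≈ 19612 × 2.486/100 ≈ 488.
Year 2016: gap = -2.2 × (5.63 - 4.18) = -3.19%, loss ≈ 19612 × 3.19/100 ≈ 626.
Year 2017: gap = -2.2 × (7.33 - 4.18) = -6.93%, loss ≈ 19612 × 6.93/100 ≈ 1359.
Year 2018: gap = -2.2 × (7.29 - 4.18) = -6.842%, loss ≈ 19612 × 6.842/100 ≈ 1342.
Total lost output = 1747 + 488 + 626 + 1359 + 1342 = 5562 billion.

$5,562 billion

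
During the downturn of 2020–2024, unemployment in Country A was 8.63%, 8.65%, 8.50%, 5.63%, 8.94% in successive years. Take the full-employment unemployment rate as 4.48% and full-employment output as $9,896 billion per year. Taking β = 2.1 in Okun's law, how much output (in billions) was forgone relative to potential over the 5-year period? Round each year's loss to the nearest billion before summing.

Year 2020: gap = -2.1 × (8.63 - 4.48) = -8.715%, loss ≈ 9896 × 8.715/100 ≈ 862.
Year 2021: gap = -2.1 × (8.65 - 4.48) = -8.757%, loss ≈ 9896 × 8.757/100 ≈ 867.
Year 2022: gap = -2.1 × (8.5 - 4.48) = -8.442%, loss ≈ 9896 × 8.442/100 ≈ 835.
Year 2023: gap = -2.1 × (5.63 - 4.48) = -2.415%, loss ≈ 9896 × 2.415/100 ≈ 239.
Year 2024: gap = -2.1 × (8.94 - 4.48) = -9.366%, loss ≈ 9896 × 9.366/100 ≈ 927.
Total lost output = 862 + 867 + 835 + 239 + 927 = 3730 billion.

$3,730 billion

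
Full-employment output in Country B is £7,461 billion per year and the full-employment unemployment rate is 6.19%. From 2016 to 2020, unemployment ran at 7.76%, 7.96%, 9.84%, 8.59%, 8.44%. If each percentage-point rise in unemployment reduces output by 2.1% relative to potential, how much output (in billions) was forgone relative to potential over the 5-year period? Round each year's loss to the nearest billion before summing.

Year 2016: gap = -2.1 × (7.76 - 6.19) = -3.297%, loss ≈ 7461 × 3.297/100 ≈ 246.
Year 2017: gap = -2.1 × (7.96 - 6.19) = -3.717%, loss ≈ 7461 × 3.717/100 ≈ 277.
Year 2018: gap = -2.1 × (9.84 - 6.19) = -7.665%, loss ≈ 7461 × 7.665/100 ≈ 572.
Year 2019: gap = -2.1 × (8.59 - 6.19) = -5.04%, loss ≈ 7461 × 5.04/100 ≈ 376.
Year 2020: gap = -2.1 × (8.44 - 6.19) = -4.725%, loss ≈ 7461 × 4.725/100 ≈ 353.
Total lost output = 246 + 277 + 572 + 376 + 353 = 1824 billion.

£1,824 billion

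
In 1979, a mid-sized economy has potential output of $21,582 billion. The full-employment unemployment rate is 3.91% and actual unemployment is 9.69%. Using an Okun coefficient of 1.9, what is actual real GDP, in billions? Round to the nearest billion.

$19,212 billion

Unemployment gap = 9.69 - 3.91 = 5.78 points, so the output gap is -1.9 × 5.78 = -10.982%.
Actual GDP = 21582 × (1 - 10.982/100) = 21582 × 0.89018 ≈ 19212 billion.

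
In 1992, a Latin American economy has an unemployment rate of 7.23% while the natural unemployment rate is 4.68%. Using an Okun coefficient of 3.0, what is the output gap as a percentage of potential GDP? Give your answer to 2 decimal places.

The unemployment gap is 7.23 - 4.68 = 2.55 percentage points.
Okun's law gives an output gap of -3 × 2.55 = -7.65%, i.e. 7.65% below potential.

-7.65%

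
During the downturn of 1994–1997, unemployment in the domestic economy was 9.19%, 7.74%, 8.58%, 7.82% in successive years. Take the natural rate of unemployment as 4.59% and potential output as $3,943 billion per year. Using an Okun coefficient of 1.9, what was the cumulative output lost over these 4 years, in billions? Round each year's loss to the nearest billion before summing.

$1,122 billion

Year 1994: gap = -1.9 × (9.19 - 4.59) = -8.74%, loss ≈ 3943 × 8.74/100 ≈ 345.
Year 1995: gap = -1.9 × (7.74 - 4.59) = -5.985%, loss ≈ 3943 × 5.985/100 ≈ 236.
Year 1996: gap = -1.9 × (8.58 - 4.59) = -7.581%, loss ≈ 3943 × 7.581/100 ≈ 299.
Year 1997: gap = -1.9 × (7.82 - 4.59) = -6.137%, loss ≈ 3943 × 6.137/100 ≈ 242.
Total lost output = 345 + 236 + 299 + 242 = 1122 billion.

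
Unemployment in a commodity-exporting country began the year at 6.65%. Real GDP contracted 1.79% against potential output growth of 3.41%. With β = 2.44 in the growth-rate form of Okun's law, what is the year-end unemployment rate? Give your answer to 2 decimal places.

8.78%

Growth-rate Okun's law: g_Y = g_Y* - β × Δu, so Δu = (g_Y* - g_Y)/β.
Δu = (3.41 + 1.79)/2.44 = 5.2/2.44 = 2.13 percentage points.
Year-end unemployment = 6.65 + 2.13 = 8.78%.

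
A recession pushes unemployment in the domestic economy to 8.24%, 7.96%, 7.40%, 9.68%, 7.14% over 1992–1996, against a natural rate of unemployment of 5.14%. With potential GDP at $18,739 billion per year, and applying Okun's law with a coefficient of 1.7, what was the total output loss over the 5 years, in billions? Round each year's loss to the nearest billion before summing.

$4,689 billion

Year 1992: gap = -1.7 × (8.24 - 5.14) = -5.27%, loss ≈ 18739 × 5.27/100 ≈ 988.
Year 1993: gap = -1.7 × (7.96 - 5.14) = -4.794%, loss ≈ 18739 × 4.794/100 ≈ 898.
Year 1994: gap = -1.7 × (7.4 - 5.14) = -3.842%, loss ≈ 18739 × 3.842/100 ≈ 720.
Year 1995: gap = -1.7 × (9.68 - 5.14) = -7.718%, loss ≈ 18739 × 7.718/100 ≈ 1446.
Year 1996: gap = -1.7 × (7.14 - 5.14) = -3.4%, loss ≈ 18739 × 3.4/100 ≈ 637.
Total lost output = 988 + 898 + 720 + 1446 + 637 = 4689 billion.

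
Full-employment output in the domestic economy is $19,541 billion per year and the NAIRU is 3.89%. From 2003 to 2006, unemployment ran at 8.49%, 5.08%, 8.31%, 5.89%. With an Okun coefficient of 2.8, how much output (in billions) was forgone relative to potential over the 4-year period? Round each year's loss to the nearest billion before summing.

$6,680 billion

Year 2003: gap = -2.8 × (8.49 - 3.89) = -12.88%, loss ≈ 19541 × 12.88/100 ≈ 2517.
Year 2004: gap = -2.8 × (5.08 - 3.89) = -3.332%, loss ≈ 19541 × 3.332/100 ≈ 651.
Year 2005: gap = -2.8 × (8.31 - 3.89) = -12.376%, loss ≈ 19541 × 12.376/100 ≈ 2418.
Year 2006: gap = -2.8 × (5.89 - 3.89) = -5.6%, loss ≈ 19541 × 5.6/100 ≈ 1094.
Total lost output = 2517 + 651 + 2418 + 1094 = 6680 billion.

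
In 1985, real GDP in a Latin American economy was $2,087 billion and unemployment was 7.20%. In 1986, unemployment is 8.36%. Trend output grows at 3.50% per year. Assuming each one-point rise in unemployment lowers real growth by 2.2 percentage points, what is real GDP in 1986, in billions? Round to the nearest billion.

$2,107 billion

Δu = 8.36 - 7.2 = 1.16 points.
Okun's law (growth form): g_Y = g_Y* - β × Δu = 3.50 - 2.2 × (1.16) = 3.5 - 2.552 = 0.948%.
Real GDP in the next year = 2087 × (1 + 0.948/100) = 2087 × 1.00948 ≈ 2107 billion.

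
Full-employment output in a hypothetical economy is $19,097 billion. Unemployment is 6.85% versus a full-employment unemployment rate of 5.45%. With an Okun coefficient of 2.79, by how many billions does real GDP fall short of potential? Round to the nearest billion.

Output gap = -2.79 × (6.85 - 5.45) = -2.79 × 1.4 = -3.906%.
Actual GDP ≈ 19097 × 0.96094 ≈ 18351 billion, so the shortfall is 19097 - 18351 = 746 billion.

$746 billion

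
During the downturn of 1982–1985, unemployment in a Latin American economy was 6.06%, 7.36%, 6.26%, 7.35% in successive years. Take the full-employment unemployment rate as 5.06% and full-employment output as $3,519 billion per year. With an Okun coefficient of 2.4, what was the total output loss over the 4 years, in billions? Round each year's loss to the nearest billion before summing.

Year 1982: gap = -2.4 × (6.06 - 5.06) = -2.4%, loss ≈ 3519 × 2.4/100 ≈ 84.
Year 1983: gap = -2.4 × (7.36 - 5.06) = -5.52%, loss ≈ 3519 × 5.52/100 ≈ 194.
Year 1984: gap = -2.4 × (6.26 - 5.06) = -2.88%, loss ≈ 3519 × 2.88/100 ≈ 101.
Year 1985: gap = -2.4 × (7.35 - 5.06) = -5.496%, loss ≈ 3519 × 5.496/100 ≈ 193.
Total lost output = 84 + 194 + 101 + 193 = 572 billion.

$572 billion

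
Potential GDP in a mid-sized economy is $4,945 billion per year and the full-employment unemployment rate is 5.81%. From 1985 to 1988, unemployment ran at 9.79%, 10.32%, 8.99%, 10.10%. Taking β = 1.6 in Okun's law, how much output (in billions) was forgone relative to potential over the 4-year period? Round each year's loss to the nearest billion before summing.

Year 1985: gap = -1.6 × (9.79 - 5.81) = -6.368%, loss ≈ 4945 × 6.368/100 ≈ 315.
Year 1986: gap = -1.6 × (10.32 - 5.81) = -7.216%, loss ≈ 4945 × 7.216/100 ≈ 357.
Year 1987: gap = -1.6 × (8.99 - 5.81) = -5.088%, loss ≈ 4945 × 5.088/100 ≈ 252.
Year 1988: gap = -1.6 × (10.1 - 5.81) = -6.864%, loss ≈ 4945 × 6.864/100 ≈ 339.
Total lost output = 315 + 357 + 252 + 339 = 1263 billion.

$1,263 billion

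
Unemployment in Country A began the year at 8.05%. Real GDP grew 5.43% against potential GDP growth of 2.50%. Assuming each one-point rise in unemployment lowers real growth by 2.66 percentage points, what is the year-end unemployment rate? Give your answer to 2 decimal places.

Growth-rate Okun's law: g_Y = g_Y* - β × Δu, so Δu = (g_Y* - g_Y)/β.
Δu = (2.5 - 5.43)/2.66 = -2.93/2.66 = -1.10 percentage points.
Year-end unemployment = 8.05 - 1.1 = 6.95%.

6.95%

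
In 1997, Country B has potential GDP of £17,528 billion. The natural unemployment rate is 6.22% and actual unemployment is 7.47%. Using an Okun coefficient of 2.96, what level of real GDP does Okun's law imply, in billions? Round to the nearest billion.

£16,879 billion

Unemployment gap = 7.47 - 6.22 = 1.25 points, so the output gap is -2.96 × 1.25 = -3.7%.
Actual GDP = 17528 × (1 - 3.7/100) = 17528 × 0.963 ≈ 16879 billion.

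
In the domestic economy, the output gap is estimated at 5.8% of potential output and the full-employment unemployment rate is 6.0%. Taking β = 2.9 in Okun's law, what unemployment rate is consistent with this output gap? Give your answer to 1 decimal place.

4.0%

From Okun's law, u - u* = -(output gap)/β = -(5.8)/2.9 = -2 points.
So u = 6 - 2 = 4.0%.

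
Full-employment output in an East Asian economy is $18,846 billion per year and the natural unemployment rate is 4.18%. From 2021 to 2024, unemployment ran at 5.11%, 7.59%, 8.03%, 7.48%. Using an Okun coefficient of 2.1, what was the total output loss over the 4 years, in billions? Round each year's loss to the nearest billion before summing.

Year 2021: gap = -2.1 × (5.11 - 4.18) = -1.953%, loss ≈ 18846 × 1.953/100 ≈ 368.
Year 2022: gap = -2.1 × (7.59 - 4.18) = -7.161%, loss ≈ 18846 × 7.161/100 ≈ 1350.
Year 2023: gap = -2.1 × (8.03 - 4.18) = -8.085%, loss ≈ 18846 × 8.085/100 ≈ 1524.
Year 2024: gap = -2.1 × (7.48 - 4.18) = -6.93%, loss ≈ 18846 × 6.93/100 ≈ 1306.
Total lost output = 368 + 1350 + 1524 + 1306 = 4548 billion.

$4,548 billion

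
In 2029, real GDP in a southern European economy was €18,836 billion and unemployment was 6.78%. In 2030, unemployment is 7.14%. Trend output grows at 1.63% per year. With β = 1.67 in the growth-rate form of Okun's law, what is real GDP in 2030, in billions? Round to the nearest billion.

€19,030 billion

Δu = 7.14 - 6.78 = 0.36 points.
Okun's law (growth form): g_Y = g_Y* - β × Δu = 1.63 - 1.67 × (0.36) = 1.63 - 0.6012 = 1.0288%.
Real GDP in the next year = 18836 × (1 + 1.0288/100) = 18836 × 1.010288 ≈ 19030 billion.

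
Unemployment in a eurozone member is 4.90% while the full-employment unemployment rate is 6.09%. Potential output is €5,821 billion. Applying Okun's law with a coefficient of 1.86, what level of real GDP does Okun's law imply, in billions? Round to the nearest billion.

€5,950 billion

Unemployment gap = 4.9 - 6.09 = -1.19 points, so the output gap is -1.86 × (-1.19) = 2.2134%.
Actual GDP = 5821 × (1 + 2.2134/100) = 5821 × 1.022134 ≈ 5950 billion.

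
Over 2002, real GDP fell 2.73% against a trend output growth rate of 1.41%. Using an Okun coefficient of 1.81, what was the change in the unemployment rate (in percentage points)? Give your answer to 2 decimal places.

Growth-rate Okun's law: g_Y = g_Y* - β × Δu, so Δu = (g_Y* - g_Y)/β.
Δu = (1.41 + 2.73)/1.81 = 4.14/1.81 = 2.29 percentage points.

2.29 percentage points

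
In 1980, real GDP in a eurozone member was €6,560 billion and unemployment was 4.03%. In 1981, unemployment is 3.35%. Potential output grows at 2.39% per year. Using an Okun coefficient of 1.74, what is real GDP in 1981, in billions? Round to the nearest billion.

Δu = 3.35 - 4.03 = -0.68 points.
Okun's law (growth form): g_Y = g_Y* - β × Δu = 2.39 - 1.74 × (-0.68) = 2.39 + 1.1832 = 3.5732%.
Real GDP in the next year = 6560 × (1 + 3.5732/100) = 6560 × 1.035732 ≈ 6794 billion.

€6,794 billion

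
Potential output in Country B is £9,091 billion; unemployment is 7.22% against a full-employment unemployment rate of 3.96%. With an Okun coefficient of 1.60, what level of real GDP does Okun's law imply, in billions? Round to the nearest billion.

£8,617 billion

Unemployment gap = 7.22 - 3.96 = 3.26 points, so the output gap is -1.6 × 3.26 = -5.216%.
Actual GDP = 9091 × (1 - 5.216/100) = 9091 × 0.94784 ≈ 8617 billion.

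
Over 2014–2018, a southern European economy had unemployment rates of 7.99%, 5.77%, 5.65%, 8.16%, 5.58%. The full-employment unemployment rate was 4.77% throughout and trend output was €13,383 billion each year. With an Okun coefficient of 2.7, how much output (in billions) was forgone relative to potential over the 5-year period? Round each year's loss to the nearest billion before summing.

Year 2014: gap = -2.7 × (7.99 - 4.77) = -8.694%, loss ≈ 13383 × 8.694/100 ≈ 1164.
Year 2015: gap = -2.7 × (5.77 - 4.77) = -2.7%, loss ≈ 13383 × 2.7/100 ≈ 361.
Year 2016: gap = -2.7 × (5.65 - 4.77) = -2.376%, loss ≈ 13383 × 2.376/100 ≈ 318.
Year 2017: gap = -2.7 × (8.16 - 4.77) = -9.153%, loss ≈ 13383 × 9.153/100 ≈ 1225.
Year 2018: gap = -2.7 × (5.58 - 4.77) = -2.187%, loss ≈ 13383 × 2.187/100 ≈ 293.
Total lost output = 1164 + 361 + 318 + 1225 + 293 = 3361 billion.

€3,361 billion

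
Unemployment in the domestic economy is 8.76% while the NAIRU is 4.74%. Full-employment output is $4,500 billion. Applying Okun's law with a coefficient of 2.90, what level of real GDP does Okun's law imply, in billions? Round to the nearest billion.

Unemployment gap = 8.76 - 4.74 = 4.02 points, so the output gap is -2.9 × 4.02 = -11.658%.
Actual GDP = 4500 × (1 - 11.658/100) = 4500 × 0.88342 ≈ 3975 billion.

$3,975 billion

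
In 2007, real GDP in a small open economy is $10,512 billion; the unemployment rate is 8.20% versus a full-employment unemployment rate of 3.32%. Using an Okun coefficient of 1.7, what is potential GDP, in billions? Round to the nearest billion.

$11,463 billion

Unemployment gap = 8.2 - 3.32 = 4.88 points, so output gap = -1.7 × 4.88 = -8.296%.
Since Y = Y* × (1 + gap/100), Y* = 10512/0.91704 ≈ 11463 billion.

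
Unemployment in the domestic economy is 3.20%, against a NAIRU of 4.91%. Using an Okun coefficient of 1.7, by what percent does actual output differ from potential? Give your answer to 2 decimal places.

2.91%

The unemployment gap is 3.2 - 4.91 = -1.71 percentage points.
Okun's law gives an output gap of -1.7 × (-1.71) = 2.907%, i.e. 2.91% above potential.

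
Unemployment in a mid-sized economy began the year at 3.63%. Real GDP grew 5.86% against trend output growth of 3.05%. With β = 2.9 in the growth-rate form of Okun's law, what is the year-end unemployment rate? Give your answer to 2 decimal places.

Growth-rate Okun's law: g_Y = g_Y* - β × Δu, so Δu = (g_Y* - g_Y)/β.
Δu = (3.05 - 5.86)/2.9 = -2.81/2.9 = -0.97 percentage points.
Year-end unemployment = 3.63 - 0.97 = 2.66%.

2.66%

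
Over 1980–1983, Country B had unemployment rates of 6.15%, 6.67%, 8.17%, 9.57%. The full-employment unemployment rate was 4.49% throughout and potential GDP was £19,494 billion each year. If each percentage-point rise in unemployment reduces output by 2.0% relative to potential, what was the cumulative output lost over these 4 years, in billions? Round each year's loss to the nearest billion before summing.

Year 1980: gap = -2.0 × (6.15 - 4.49) = -3.32%, loss ≈ 19494 × 3.32/100 ≈ 647.
Year 1981: gap = -2.0 × (6.67 - 4.49) = -4.36%, loss ≈ 19494 × 4.36/100 ≈ 850.
Year 1982: gap = -2.0 × (8.17 - 4.49) = -7.36%, loss ≈ 19494 × 7.36/100 ≈ 1435.
Year 1983: gap = -2.0 × (9.57 - 4.49) = -10.16%, loss ≈ 19494 × 10.16/100 ≈ 1981.
Total lost output = 647 + 850 + 1435 + 1981 = 4913 billion.

£4,913 billion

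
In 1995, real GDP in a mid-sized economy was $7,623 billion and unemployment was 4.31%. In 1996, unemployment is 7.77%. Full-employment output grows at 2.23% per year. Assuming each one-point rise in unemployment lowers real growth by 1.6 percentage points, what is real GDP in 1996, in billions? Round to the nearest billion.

$7,371 billion

Δu = 7.77 - 4.31 = 3.46 points.
Okun's law (growth form): g_Y = g_Y* - β × Δu = 2.23 - 1.6 × (3.46) = 2.23 - 5.536 = -3.306%.
Real GDP in the next year = 7623 × (1 - 3.306/100) = 7623 × 0.96694 ≈ 7371 billion.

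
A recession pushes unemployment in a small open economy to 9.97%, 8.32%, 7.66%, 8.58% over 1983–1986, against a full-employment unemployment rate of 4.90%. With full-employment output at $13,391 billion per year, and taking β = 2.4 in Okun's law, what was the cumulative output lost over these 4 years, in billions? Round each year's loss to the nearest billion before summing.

Year 1983: gap = -2.4 × (9.97 - 4.9) = -12.168%, loss ≈ 13391 × 12.168/100 ≈ 1629.
Year 1984: gap = -2.4 × (8.32 - 4.9) = -8.208%, loss ≈ 13391 × 8.208/100 ≈ 1099.
Year 1985: gap = -2.4 × (7.66 - 4.9) = -6.624%, loss ≈ 13391 × 6.624/100 ≈ 887.
Year 1986: gap = -2.4 × (8.58 - 4.9) = -8.832%, loss ≈ 13391 × 8.832/100 ≈ 1183.
Total lost output = 1629 + 1099 + 887 + 1183 = 4798 billion.

$4,798 billion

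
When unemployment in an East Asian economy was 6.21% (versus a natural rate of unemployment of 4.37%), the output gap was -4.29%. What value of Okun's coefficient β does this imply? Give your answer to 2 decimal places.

β ≈ 2.33

Okun's law: output gap = -β × (u - u*).
-4.29 = -β × (6.21 - 4.37) = -β × 1.84, so β = 4.29/1.84 = 2.33.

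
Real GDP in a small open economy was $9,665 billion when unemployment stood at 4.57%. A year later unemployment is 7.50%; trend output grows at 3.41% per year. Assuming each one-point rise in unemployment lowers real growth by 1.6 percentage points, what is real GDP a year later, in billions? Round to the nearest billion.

Δu = 7.5 - 4.57 = 2.93 points.
Okun's law (growth form): g_Y = g_Y* - β × Δu = 3.41 - 1.6 × (2.93) = 3.41 - 4.688 = -1.278%.
Real GDP in the next year = 9665 × (1 - 1.278/100) = 9665 × 0.98722 ≈ 9541 billion.

$9,541 billion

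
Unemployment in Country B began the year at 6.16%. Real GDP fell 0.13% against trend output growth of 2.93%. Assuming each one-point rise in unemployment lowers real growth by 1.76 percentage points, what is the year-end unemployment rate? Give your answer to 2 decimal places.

7.90%

Growth-rate Okun's law: g_Y = g_Y* - β × Δu, so Δu = (g_Y* - g_Y)/β.
Δu = (2.93 + 0.13)/1.76 = 3.06/1.76 = 1.74 percentage points.
Year-end unemployment = 6.16 + 1.74 = 7.90%.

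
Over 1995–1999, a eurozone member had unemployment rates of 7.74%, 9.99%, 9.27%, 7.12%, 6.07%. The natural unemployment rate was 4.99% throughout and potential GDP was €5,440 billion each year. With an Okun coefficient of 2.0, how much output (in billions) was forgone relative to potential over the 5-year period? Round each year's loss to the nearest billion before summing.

Year 1995: gap = -2.0 × (7.74 - 4.99) = -5.5%, loss ≈ 5440 × 5.5/100 ≈ 299.
Year 1996: gap = -2.0 × (9.99 - 4.99) = -10%, loss ≈ 5440 × 10/100 ≈ 544.
Year 1997: gap = -2.0 × (9.27 - 4.99) = -8.56%, loss ≈ 5440 × 8.56/100 ≈ 466.
Year 1998: gap = -2.0 × (7.12 - 4.99) = -4.26%, loss ≈ 5440 × 4.26/100 ≈ 232.
Year 1999: gap = -2.0 × (6.07 - 4.99) = -2.16%, loss ≈ 5440 × 2.16/100 ≈ 118.
Total lost output = 299 + 544 + 466 + 232 + 118 = 1659 billion.

€1,659 billion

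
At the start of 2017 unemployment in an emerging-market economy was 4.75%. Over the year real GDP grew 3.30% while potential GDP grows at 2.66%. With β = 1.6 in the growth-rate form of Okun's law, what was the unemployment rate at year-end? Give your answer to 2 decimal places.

Growth-rate Okun's law: g_Y = g_Y* - β × Δu, so Δu = (g_Y* - g_Y)/β.
Δu = (2.66 - 3.3)/1.6 = -0.64/1.6 = -0.40 percentage points.
Year-end unemployment = 4.75 - 0.4 = 4.35%.

4.35%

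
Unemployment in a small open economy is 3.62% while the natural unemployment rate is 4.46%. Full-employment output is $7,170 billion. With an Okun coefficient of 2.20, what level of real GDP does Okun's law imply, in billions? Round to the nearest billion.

$7,303 billion

Unemployment gap = 3.62 - 4.46 = -0.84 points, so the output gap is -2.2 × (-0.84) = 1.848%.
Actual GDP = 7170 × (1 + 1.848/100) = 7170 × 1.01848 ≈ 7303 billion.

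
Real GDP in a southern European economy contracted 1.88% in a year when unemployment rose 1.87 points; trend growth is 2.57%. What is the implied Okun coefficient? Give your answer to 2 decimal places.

Growth form: g_Y = g_Y* - β × Δu, so β = (g_Y* - g_Y)/Δu.
β = (2.57 + 1.88)/1.87 = 4.45/1.87 = 2.38.

β ≈ 2.38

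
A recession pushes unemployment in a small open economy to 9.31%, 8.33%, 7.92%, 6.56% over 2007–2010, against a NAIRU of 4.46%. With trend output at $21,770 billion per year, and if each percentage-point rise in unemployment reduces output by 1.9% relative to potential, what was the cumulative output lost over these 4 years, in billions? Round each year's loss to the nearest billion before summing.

Year 2007: gap = -1.9 × (9.31 - 4.46) = -9.215%, loss ≈ 21770 × 9.215/100 ≈ 2006.
Year 2008: gap = -1.9 × (8.33 - 4.46) = -7.353%, loss ≈ 21770 × 7.353/100 ≈ 1601.
Year 2009: gap = -1.9 × (7.92 - 4.46) = -6.574%, loss ≈ 21770 × 6.574/100 ≈ 1431.
Year 2010: gap = -1.9 × (6.56 - 4.46) = -3.99%, loss ≈ 21770 × 3.99/100 ≈ 869.
Total lost output = 2006 + 1601 + 1431 + 869 = 5907 billion.

$5,907 billion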